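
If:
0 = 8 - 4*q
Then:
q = 2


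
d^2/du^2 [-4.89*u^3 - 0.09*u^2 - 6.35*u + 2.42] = -29.34*u - 0.18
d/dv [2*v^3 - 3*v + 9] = 6*v^2 - 3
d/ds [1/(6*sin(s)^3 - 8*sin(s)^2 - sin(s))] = (-18*cos(s) + 16/tan(s) + cos(s)/sin(s)^2)/(6*sin(s)^2 - 8*sin(s) - 1)^2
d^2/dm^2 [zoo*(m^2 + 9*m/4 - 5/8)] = zoo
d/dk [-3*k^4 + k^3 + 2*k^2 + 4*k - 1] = -12*k^3 + 3*k^2 + 4*k + 4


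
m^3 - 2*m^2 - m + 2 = (m - 2)*(m - 1)*(m + 1)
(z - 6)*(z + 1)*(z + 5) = z^3 - 31*z - 30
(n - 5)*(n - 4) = n^2 - 9*n + 20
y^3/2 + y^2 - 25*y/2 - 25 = (y/2 + 1)*(y - 5)*(y + 5)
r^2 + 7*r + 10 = (r + 2)*(r + 5)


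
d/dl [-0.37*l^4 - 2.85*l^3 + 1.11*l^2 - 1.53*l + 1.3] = -1.48*l^3 - 8.55*l^2 + 2.22*l - 1.53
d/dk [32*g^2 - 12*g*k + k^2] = -12*g + 2*k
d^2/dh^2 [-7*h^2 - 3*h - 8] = -14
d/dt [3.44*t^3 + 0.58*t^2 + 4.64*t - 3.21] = 10.32*t^2 + 1.16*t + 4.64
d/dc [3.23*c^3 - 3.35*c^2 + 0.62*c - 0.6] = 9.69*c^2 - 6.7*c + 0.62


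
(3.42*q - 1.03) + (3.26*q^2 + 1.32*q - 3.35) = 3.26*q^2 + 4.74*q - 4.38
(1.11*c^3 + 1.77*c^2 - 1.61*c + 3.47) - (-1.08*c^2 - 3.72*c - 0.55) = 1.11*c^3 + 2.85*c^2 + 2.11*c + 4.02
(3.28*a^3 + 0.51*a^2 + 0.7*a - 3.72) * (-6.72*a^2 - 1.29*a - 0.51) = -22.0416*a^5 - 7.6584*a^4 - 7.0347*a^3 + 23.8353*a^2 + 4.4418*a + 1.8972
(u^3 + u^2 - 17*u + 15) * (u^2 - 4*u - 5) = u^5 - 3*u^4 - 26*u^3 + 78*u^2 + 25*u - 75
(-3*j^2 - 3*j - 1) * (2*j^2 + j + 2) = -6*j^4 - 9*j^3 - 11*j^2 - 7*j - 2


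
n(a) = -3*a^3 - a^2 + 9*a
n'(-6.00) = -303.00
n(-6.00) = 558.00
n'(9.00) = -738.00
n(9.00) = -2187.00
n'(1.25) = -7.56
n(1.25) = 3.83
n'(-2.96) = -63.93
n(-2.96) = 42.40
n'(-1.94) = -20.99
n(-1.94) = 0.68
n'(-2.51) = -42.68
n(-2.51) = 18.55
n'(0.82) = 1.31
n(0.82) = 5.05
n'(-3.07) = -69.68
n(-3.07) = 49.75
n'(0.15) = 8.50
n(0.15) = 1.32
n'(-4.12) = -135.53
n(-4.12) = 155.75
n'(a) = -9*a^2 - 2*a + 9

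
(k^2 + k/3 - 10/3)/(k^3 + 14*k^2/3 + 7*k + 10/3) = (3*k - 5)/(3*k^2 + 8*k + 5)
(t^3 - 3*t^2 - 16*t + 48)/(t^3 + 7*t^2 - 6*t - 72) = (t - 4)/(t + 6)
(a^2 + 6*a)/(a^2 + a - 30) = a/(a - 5)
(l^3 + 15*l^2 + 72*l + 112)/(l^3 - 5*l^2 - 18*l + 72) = (l^2 + 11*l + 28)/(l^2 - 9*l + 18)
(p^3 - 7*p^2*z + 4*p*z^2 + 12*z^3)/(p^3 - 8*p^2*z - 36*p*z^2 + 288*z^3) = (-p^2 + p*z + 2*z^2)/(-p^2 + 2*p*z + 48*z^2)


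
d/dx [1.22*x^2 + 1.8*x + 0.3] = 2.44*x + 1.8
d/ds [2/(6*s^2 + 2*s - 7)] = 4*(-6*s - 1)/(6*s^2 + 2*s - 7)^2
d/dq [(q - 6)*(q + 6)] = 2*q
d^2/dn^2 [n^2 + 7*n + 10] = 2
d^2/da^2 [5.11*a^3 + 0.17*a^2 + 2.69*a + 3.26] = 30.66*a + 0.34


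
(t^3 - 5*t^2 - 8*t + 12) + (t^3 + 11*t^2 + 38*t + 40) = 2*t^3 + 6*t^2 + 30*t + 52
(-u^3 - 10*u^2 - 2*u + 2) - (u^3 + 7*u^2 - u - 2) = -2*u^3 - 17*u^2 - u + 4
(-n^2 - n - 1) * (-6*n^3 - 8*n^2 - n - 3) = 6*n^5 + 14*n^4 + 15*n^3 + 12*n^2 + 4*n + 3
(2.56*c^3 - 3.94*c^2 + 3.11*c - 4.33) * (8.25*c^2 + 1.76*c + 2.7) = 21.12*c^5 - 27.9994*c^4 + 25.6351*c^3 - 40.8869*c^2 + 0.7762*c - 11.691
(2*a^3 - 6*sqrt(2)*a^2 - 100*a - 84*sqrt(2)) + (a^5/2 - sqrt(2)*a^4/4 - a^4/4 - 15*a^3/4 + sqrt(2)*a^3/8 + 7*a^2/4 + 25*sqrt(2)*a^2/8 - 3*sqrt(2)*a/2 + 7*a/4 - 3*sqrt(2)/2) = a^5/2 - sqrt(2)*a^4/4 - a^4/4 - 7*a^3/4 + sqrt(2)*a^3/8 - 23*sqrt(2)*a^2/8 + 7*a^2/4 - 393*a/4 - 3*sqrt(2)*a/2 - 171*sqrt(2)/2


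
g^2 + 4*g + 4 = (g + 2)^2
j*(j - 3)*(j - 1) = j^3 - 4*j^2 + 3*j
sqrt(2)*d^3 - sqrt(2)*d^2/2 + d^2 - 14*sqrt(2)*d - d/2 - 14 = (d - 4)*(d + 7/2)*(sqrt(2)*d + 1)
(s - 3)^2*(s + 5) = s^3 - s^2 - 21*s + 45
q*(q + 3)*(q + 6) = q^3 + 9*q^2 + 18*q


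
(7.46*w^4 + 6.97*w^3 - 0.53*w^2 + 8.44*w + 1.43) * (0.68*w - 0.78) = 5.0728*w^5 - 1.0792*w^4 - 5.797*w^3 + 6.1526*w^2 - 5.6108*w - 1.1154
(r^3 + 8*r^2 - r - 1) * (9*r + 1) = 9*r^4 + 73*r^3 - r^2 - 10*r - 1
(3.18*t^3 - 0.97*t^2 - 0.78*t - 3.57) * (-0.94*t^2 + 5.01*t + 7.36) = -2.9892*t^5 + 16.8436*t^4 + 19.2783*t^3 - 7.6912*t^2 - 23.6265*t - 26.2752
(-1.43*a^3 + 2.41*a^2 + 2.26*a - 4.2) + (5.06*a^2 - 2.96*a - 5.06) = -1.43*a^3 + 7.47*a^2 - 0.7*a - 9.26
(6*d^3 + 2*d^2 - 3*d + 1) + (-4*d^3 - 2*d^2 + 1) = 2*d^3 - 3*d + 2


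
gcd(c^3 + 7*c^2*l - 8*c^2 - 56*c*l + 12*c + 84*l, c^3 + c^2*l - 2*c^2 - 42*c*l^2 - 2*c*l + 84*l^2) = c^2 + 7*c*l - 2*c - 14*l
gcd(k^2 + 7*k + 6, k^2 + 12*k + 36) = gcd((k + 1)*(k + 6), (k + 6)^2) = k + 6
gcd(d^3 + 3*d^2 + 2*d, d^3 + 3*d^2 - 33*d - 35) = d + 1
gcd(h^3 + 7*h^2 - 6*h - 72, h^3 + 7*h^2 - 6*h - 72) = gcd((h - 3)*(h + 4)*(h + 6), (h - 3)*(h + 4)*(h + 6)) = h^3 + 7*h^2 - 6*h - 72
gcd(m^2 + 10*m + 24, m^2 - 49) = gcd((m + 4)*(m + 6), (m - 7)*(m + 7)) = 1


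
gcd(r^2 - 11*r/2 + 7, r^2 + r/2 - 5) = r - 2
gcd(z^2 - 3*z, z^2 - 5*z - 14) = 1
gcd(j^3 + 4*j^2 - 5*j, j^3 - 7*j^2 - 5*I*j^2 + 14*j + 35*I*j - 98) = 1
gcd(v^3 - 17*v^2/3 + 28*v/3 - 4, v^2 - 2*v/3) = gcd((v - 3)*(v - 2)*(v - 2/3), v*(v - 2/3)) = v - 2/3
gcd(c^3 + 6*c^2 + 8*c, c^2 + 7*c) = c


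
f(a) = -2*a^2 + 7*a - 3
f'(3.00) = -5.00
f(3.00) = 0.00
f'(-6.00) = 31.00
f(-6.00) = -117.00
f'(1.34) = 1.64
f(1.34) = 2.79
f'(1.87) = -0.48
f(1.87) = 3.10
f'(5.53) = -15.12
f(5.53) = -25.45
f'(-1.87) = 14.48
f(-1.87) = -23.08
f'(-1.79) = 14.16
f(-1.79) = -21.94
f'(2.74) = -3.96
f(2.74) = 1.16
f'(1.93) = -0.72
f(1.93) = 3.06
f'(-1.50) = 13.00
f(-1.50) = -18.00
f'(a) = 7 - 4*a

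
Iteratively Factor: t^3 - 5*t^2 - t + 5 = (t - 5)*(t^2 - 1) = (t - 5)*(t - 1)*(t + 1)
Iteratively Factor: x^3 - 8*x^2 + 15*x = (x - 5)*(x^2 - 3*x) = (x - 5)*(x - 3)*(x)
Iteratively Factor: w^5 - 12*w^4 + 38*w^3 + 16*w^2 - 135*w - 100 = (w - 5)*(w^4 - 7*w^3 + 3*w^2 + 31*w + 20) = (w - 5)^2*(w^3 - 2*w^2 - 7*w - 4) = (w - 5)^2*(w + 1)*(w^2 - 3*w - 4) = (w - 5)^2*(w + 1)^2*(w - 4)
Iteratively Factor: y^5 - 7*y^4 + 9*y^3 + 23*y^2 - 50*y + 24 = (y - 3)*(y^4 - 4*y^3 - 3*y^2 + 14*y - 8) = (y - 3)*(y + 2)*(y^3 - 6*y^2 + 9*y - 4) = (y - 3)*(y - 1)*(y + 2)*(y^2 - 5*y + 4) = (y - 3)*(y - 1)^2*(y + 2)*(y - 4)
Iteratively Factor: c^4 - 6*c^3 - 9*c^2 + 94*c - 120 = (c + 4)*(c^3 - 10*c^2 + 31*c - 30) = (c - 2)*(c + 4)*(c^2 - 8*c + 15) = (c - 5)*(c - 2)*(c + 4)*(c - 3)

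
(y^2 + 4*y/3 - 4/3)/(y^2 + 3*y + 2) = (y - 2/3)/(y + 1)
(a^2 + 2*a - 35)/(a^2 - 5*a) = (a + 7)/a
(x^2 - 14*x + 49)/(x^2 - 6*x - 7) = (x - 7)/(x + 1)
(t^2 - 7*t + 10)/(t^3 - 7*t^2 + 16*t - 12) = (t - 5)/(t^2 - 5*t + 6)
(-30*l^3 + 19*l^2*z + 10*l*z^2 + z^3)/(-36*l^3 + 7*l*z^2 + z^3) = (-5*l^2 + 4*l*z + z^2)/(-6*l^2 + l*z + z^2)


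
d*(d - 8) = d^2 - 8*d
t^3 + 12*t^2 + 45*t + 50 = (t + 2)*(t + 5)^2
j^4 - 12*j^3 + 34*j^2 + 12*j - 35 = (j - 7)*(j - 5)*(j - 1)*(j + 1)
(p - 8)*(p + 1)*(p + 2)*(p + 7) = p^4 + 2*p^3 - 57*p^2 - 170*p - 112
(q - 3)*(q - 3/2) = q^2 - 9*q/2 + 9/2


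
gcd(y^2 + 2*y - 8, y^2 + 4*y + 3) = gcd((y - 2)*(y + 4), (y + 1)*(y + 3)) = 1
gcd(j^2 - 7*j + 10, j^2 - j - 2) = j - 2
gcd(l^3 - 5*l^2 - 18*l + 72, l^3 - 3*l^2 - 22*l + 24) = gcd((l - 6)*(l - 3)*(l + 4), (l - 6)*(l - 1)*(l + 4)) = l^2 - 2*l - 24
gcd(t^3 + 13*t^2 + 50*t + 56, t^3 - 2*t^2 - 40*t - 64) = t^2 + 6*t + 8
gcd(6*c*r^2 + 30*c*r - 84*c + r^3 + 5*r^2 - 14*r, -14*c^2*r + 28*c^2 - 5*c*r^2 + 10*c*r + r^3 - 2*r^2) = r - 2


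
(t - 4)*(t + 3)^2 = t^3 + 2*t^2 - 15*t - 36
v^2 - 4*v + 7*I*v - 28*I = (v - 4)*(v + 7*I)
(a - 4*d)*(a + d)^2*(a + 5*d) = a^4 + 3*a^3*d - 17*a^2*d^2 - 39*a*d^3 - 20*d^4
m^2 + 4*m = m*(m + 4)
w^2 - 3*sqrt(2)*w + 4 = (w - 2*sqrt(2))*(w - sqrt(2))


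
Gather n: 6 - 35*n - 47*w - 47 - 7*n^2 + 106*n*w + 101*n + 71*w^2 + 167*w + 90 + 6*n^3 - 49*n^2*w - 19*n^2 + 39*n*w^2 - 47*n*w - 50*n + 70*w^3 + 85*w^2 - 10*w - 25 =6*n^3 + n^2*(-49*w - 26) + n*(39*w^2 + 59*w + 16) + 70*w^3 + 156*w^2 + 110*w + 24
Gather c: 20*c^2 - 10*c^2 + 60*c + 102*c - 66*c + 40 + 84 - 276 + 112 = 10*c^2 + 96*c - 40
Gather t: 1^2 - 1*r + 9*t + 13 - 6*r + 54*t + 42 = -7*r + 63*t + 56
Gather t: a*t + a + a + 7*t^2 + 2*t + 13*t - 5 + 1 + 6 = 2*a + 7*t^2 + t*(a + 15) + 2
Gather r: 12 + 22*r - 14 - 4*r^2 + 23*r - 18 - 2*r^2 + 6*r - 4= -6*r^2 + 51*r - 24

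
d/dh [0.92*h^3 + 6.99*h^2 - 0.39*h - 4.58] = 2.76*h^2 + 13.98*h - 0.39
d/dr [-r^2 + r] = 1 - 2*r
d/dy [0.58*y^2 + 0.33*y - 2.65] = 1.16*y + 0.33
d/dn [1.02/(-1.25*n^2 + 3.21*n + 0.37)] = (2.55*n - 3.2742)/(-1.25*n^2 + 3.21*n + 0.37)^2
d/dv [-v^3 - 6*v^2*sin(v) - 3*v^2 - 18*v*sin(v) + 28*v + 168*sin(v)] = -6*v^2*cos(v) - 3*v^2 - 12*v*sin(v) - 18*v*cos(v) - 6*v - 18*sin(v) + 168*cos(v) + 28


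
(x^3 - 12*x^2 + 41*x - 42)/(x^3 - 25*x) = (x^3 - 12*x^2 + 41*x - 42)/(x*(x^2 - 25))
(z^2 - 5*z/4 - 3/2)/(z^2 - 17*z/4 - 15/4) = (z - 2)/(z - 5)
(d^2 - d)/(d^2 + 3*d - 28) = d*(d - 1)/(d^2 + 3*d - 28)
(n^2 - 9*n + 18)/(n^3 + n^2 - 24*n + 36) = (n - 6)/(n^2 + 4*n - 12)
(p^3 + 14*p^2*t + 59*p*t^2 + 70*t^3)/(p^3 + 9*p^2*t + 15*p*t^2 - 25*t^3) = (p^2 + 9*p*t + 14*t^2)/(p^2 + 4*p*t - 5*t^2)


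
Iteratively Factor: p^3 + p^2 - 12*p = (p + 4)*(p^2 - 3*p) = (p - 3)*(p + 4)*(p)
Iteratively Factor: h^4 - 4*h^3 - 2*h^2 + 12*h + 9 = (h - 3)*(h^3 - h^2 - 5*h - 3) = (h - 3)*(h + 1)*(h^2 - 2*h - 3) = (h - 3)^2*(h + 1)*(h + 1)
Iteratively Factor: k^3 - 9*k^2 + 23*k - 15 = (k - 1)*(k^2 - 8*k + 15) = (k - 3)*(k - 1)*(k - 5)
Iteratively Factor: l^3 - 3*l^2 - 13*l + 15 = (l - 1)*(l^2 - 2*l - 15) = (l - 5)*(l - 1)*(l + 3)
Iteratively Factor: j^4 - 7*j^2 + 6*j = (j + 3)*(j^3 - 3*j^2 + 2*j) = (j - 2)*(j + 3)*(j^2 - j) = j*(j - 2)*(j + 3)*(j - 1)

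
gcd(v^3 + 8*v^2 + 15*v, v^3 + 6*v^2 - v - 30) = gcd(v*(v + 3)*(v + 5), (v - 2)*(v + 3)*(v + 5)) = v^2 + 8*v + 15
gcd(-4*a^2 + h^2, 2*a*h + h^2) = 2*a + h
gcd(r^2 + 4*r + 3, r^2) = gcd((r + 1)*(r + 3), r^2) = 1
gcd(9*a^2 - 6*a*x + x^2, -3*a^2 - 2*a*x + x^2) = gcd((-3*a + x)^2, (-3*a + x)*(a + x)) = -3*a + x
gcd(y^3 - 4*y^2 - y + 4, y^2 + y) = y + 1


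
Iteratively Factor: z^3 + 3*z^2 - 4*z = (z + 4)*(z^2 - z) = z*(z + 4)*(z - 1)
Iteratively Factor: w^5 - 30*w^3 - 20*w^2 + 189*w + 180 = (w + 3)*(w^4 - 3*w^3 - 21*w^2 + 43*w + 60) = (w - 3)*(w + 3)*(w^3 - 21*w - 20) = (w - 3)*(w + 3)*(w + 4)*(w^2 - 4*w - 5) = (w - 5)*(w - 3)*(w + 3)*(w + 4)*(w + 1)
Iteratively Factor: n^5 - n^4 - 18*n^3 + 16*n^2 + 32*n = (n)*(n^4 - n^3 - 18*n^2 + 16*n + 32) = n*(n - 4)*(n^3 + 3*n^2 - 6*n - 8) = n*(n - 4)*(n + 4)*(n^2 - n - 2) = n*(n - 4)*(n - 2)*(n + 4)*(n + 1)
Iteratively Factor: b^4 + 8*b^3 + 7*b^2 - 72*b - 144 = (b + 4)*(b^3 + 4*b^2 - 9*b - 36) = (b + 4)^2*(b^2 - 9) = (b - 3)*(b + 4)^2*(b + 3)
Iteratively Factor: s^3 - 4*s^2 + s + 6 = (s + 1)*(s^2 - 5*s + 6) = (s - 3)*(s + 1)*(s - 2)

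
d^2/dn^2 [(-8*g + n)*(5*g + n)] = 2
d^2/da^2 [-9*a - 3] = 0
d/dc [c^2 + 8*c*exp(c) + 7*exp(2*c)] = 8*c*exp(c) + 2*c + 14*exp(2*c) + 8*exp(c)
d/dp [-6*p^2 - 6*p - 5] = -12*p - 6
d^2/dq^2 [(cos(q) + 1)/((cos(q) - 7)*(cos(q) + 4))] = -(7*(cos(q)^2 - 1)^2 + cos(q)^5 + 157*cos(q)^3 + 45*cos(q)^2 + 550*cos(q) + 87)/((cos(q) - 7)^3*(cos(q) + 4)^3)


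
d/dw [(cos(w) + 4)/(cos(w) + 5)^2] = (cos(w) + 3)*sin(w)/(cos(w) + 5)^3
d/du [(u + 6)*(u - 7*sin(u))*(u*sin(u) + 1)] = (u + 6)*(u - 7*sin(u))*(u*cos(u) + sin(u)) - (u + 6)*(u*sin(u) + 1)*(7*cos(u) - 1) + (u - 7*sin(u))*(u*sin(u) + 1)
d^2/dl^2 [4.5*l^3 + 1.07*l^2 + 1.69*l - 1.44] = 27.0*l + 2.14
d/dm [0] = 0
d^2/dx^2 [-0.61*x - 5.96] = 0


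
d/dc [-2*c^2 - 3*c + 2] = -4*c - 3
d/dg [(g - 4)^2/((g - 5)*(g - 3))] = 2*(4 - g)/(g^4 - 16*g^3 + 94*g^2 - 240*g + 225)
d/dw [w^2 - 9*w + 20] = 2*w - 9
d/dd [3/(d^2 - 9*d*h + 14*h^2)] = 3*(-2*d + 9*h)/(d^2 - 9*d*h + 14*h^2)^2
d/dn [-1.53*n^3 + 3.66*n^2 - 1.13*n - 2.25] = -4.59*n^2 + 7.32*n - 1.13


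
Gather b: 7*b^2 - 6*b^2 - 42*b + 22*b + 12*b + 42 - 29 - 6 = b^2 - 8*b + 7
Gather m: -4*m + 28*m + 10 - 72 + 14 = 24*m - 48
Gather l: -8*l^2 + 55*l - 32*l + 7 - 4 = -8*l^2 + 23*l + 3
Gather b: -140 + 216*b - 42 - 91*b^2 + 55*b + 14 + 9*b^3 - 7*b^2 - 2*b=9*b^3 - 98*b^2 + 269*b - 168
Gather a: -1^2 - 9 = -10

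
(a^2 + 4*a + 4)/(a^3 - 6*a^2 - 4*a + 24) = (a + 2)/(a^2 - 8*a + 12)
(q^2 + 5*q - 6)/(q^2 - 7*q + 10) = (q^2 + 5*q - 6)/(q^2 - 7*q + 10)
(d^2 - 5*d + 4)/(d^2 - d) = (d - 4)/d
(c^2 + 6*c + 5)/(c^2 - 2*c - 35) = (c + 1)/(c - 7)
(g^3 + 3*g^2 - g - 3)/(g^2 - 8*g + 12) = (g^3 + 3*g^2 - g - 3)/(g^2 - 8*g + 12)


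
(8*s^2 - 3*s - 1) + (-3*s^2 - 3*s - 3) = 5*s^2 - 6*s - 4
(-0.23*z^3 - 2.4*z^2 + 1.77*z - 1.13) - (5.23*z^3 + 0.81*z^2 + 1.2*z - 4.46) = -5.46*z^3 - 3.21*z^2 + 0.57*z + 3.33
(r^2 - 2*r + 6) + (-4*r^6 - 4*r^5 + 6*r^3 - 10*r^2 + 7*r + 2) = -4*r^6 - 4*r^5 + 6*r^3 - 9*r^2 + 5*r + 8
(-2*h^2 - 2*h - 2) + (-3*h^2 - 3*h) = -5*h^2 - 5*h - 2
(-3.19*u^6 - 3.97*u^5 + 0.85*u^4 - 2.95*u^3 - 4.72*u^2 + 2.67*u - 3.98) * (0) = 0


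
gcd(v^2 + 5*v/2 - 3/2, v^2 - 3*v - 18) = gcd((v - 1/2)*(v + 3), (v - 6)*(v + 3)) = v + 3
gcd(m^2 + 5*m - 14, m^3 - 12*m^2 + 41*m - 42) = m - 2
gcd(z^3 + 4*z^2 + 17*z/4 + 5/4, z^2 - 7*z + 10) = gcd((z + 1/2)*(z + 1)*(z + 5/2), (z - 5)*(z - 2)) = 1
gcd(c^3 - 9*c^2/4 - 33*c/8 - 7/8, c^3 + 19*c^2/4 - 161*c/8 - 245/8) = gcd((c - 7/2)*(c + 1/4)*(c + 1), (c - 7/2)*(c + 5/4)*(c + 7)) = c - 7/2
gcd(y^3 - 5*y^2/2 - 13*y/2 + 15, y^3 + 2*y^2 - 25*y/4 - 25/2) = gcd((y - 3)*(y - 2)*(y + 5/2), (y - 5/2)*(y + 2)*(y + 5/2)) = y + 5/2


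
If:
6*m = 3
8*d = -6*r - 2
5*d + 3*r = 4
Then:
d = 5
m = 1/2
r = -7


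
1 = 1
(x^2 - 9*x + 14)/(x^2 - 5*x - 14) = (x - 2)/(x + 2)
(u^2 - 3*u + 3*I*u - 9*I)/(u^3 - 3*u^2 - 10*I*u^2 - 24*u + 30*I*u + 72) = (u + 3*I)/(u^2 - 10*I*u - 24)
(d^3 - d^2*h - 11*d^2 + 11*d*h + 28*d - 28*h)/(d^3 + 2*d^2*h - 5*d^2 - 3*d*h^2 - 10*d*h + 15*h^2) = (d^2 - 11*d + 28)/(d^2 + 3*d*h - 5*d - 15*h)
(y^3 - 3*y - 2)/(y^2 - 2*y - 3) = (y^2 - y - 2)/(y - 3)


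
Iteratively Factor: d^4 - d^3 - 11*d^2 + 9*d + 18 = (d - 3)*(d^3 + 2*d^2 - 5*d - 6) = (d - 3)*(d + 3)*(d^2 - d - 2) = (d - 3)*(d - 2)*(d + 3)*(d + 1)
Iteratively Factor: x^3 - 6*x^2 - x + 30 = (x - 3)*(x^2 - 3*x - 10) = (x - 3)*(x + 2)*(x - 5)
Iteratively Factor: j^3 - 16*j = (j)*(j^2 - 16) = j*(j - 4)*(j + 4)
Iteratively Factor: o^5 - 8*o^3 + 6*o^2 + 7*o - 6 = (o + 3)*(o^4 - 3*o^3 + o^2 + 3*o - 2) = (o - 2)*(o + 3)*(o^3 - o^2 - o + 1) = (o - 2)*(o + 1)*(o + 3)*(o^2 - 2*o + 1) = (o - 2)*(o - 1)*(o + 1)*(o + 3)*(o - 1)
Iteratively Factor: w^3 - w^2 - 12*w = (w)*(w^2 - w - 12) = w*(w + 3)*(w - 4)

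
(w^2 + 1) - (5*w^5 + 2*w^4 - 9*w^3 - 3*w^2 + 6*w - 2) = -5*w^5 - 2*w^4 + 9*w^3 + 4*w^2 - 6*w + 3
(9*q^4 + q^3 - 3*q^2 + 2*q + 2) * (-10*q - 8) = -90*q^5 - 82*q^4 + 22*q^3 + 4*q^2 - 36*q - 16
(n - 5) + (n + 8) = 2*n + 3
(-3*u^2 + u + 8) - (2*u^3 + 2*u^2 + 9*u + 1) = -2*u^3 - 5*u^2 - 8*u + 7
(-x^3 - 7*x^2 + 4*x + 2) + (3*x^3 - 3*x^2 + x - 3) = 2*x^3 - 10*x^2 + 5*x - 1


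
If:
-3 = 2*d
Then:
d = -3/2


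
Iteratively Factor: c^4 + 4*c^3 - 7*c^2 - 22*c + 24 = (c - 1)*(c^3 + 5*c^2 - 2*c - 24) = (c - 1)*(c + 3)*(c^2 + 2*c - 8) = (c - 1)*(c + 3)*(c + 4)*(c - 2)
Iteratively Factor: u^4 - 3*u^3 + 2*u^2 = (u - 2)*(u^3 - u^2) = u*(u - 2)*(u^2 - u) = u*(u - 2)*(u - 1)*(u)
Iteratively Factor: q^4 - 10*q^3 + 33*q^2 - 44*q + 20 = (q - 1)*(q^3 - 9*q^2 + 24*q - 20) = (q - 2)*(q - 1)*(q^2 - 7*q + 10) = (q - 5)*(q - 2)*(q - 1)*(q - 2)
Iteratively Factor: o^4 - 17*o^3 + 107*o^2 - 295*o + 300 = (o - 3)*(o^3 - 14*o^2 + 65*o - 100) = (o - 5)*(o - 3)*(o^2 - 9*o + 20) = (o - 5)^2*(o - 3)*(o - 4)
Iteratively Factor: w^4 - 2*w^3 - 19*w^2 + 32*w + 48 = (w + 1)*(w^3 - 3*w^2 - 16*w + 48) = (w + 1)*(w + 4)*(w^2 - 7*w + 12) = (w - 4)*(w + 1)*(w + 4)*(w - 3)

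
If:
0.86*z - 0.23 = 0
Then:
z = 0.27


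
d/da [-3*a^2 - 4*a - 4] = -6*a - 4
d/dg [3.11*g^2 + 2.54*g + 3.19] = 6.22*g + 2.54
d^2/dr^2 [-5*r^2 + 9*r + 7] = -10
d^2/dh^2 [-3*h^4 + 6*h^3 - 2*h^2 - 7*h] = -36*h^2 + 36*h - 4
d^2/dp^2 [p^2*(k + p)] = 2*k + 6*p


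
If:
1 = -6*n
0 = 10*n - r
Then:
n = -1/6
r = -5/3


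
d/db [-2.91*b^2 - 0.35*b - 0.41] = -5.82*b - 0.35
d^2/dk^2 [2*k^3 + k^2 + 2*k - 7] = 12*k + 2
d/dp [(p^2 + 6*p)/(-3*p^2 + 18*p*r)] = 2*(r + 1)/(p^2 - 12*p*r + 36*r^2)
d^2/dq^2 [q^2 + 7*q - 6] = 2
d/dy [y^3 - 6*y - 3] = 3*y^2 - 6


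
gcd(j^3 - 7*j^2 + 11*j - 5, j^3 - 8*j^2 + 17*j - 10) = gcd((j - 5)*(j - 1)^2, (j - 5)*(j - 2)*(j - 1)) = j^2 - 6*j + 5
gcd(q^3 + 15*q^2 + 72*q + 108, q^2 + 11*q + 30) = q + 6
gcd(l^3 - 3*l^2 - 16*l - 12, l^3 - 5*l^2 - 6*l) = l^2 - 5*l - 6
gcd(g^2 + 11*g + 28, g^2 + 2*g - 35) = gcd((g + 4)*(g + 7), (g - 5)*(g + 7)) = g + 7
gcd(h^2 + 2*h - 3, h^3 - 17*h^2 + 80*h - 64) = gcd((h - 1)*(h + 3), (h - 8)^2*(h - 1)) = h - 1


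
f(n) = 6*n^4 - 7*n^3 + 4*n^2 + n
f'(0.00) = 1.00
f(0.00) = 0.00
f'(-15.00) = -85844.00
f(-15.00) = 328260.00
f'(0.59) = 3.34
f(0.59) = 1.27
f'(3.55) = 838.48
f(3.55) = 693.73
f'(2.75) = 363.31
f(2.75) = 230.57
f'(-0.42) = -7.84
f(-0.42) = 0.99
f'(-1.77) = -212.04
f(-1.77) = 108.47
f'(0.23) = 2.02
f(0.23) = 0.37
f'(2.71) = 346.11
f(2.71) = 216.38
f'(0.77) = 5.67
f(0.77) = 2.06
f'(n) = 24*n^3 - 21*n^2 + 8*n + 1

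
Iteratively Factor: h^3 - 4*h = (h - 2)*(h^2 + 2*h) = (h - 2)*(h + 2)*(h)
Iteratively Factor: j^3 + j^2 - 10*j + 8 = (j + 4)*(j^2 - 3*j + 2) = (j - 1)*(j + 4)*(j - 2)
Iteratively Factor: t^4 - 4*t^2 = (t)*(t^3 - 4*t) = t*(t - 2)*(t^2 + 2*t) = t*(t - 2)*(t + 2)*(t)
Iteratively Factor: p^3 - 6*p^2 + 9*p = (p)*(p^2 - 6*p + 9) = p*(p - 3)*(p - 3)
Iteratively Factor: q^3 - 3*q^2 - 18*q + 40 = (q - 2)*(q^2 - q - 20) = (q - 2)*(q + 4)*(q - 5)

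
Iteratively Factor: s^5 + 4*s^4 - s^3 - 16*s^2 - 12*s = (s + 2)*(s^4 + 2*s^3 - 5*s^2 - 6*s) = (s - 2)*(s + 2)*(s^3 + 4*s^2 + 3*s) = (s - 2)*(s + 1)*(s + 2)*(s^2 + 3*s) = s*(s - 2)*(s + 1)*(s + 2)*(s + 3)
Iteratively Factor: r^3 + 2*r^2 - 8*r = (r)*(r^2 + 2*r - 8) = r*(r - 2)*(r + 4)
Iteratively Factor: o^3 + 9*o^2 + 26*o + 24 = (o + 4)*(o^2 + 5*o + 6) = (o + 3)*(o + 4)*(o + 2)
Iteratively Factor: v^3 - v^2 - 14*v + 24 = (v + 4)*(v^2 - 5*v + 6) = (v - 2)*(v + 4)*(v - 3)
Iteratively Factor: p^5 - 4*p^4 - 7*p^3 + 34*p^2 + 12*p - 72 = (p - 3)*(p^4 - p^3 - 10*p^2 + 4*p + 24) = (p - 3)*(p + 2)*(p^3 - 3*p^2 - 4*p + 12) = (p - 3)^2*(p + 2)*(p^2 - 4) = (p - 3)^2*(p - 2)*(p + 2)*(p + 2)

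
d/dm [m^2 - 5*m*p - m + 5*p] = 2*m - 5*p - 1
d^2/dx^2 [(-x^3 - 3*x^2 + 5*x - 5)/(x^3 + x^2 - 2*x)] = 2*(-2*x^6 + 9*x^5 - 33*x^4 - 35*x^3 + 15*x^2 + 30*x - 20)/(x^3*(x^6 + 3*x^5 - 3*x^4 - 11*x^3 + 6*x^2 + 12*x - 8))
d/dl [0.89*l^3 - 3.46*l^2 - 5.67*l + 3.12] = 2.67*l^2 - 6.92*l - 5.67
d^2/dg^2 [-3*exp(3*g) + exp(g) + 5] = -27*exp(3*g) + exp(g)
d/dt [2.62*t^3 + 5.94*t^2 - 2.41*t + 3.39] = 7.86*t^2 + 11.88*t - 2.41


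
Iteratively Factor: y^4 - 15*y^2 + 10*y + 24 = (y + 1)*(y^3 - y^2 - 14*y + 24) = (y + 1)*(y + 4)*(y^2 - 5*y + 6) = (y - 3)*(y + 1)*(y + 4)*(y - 2)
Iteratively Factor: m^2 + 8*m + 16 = (m + 4)*(m + 4)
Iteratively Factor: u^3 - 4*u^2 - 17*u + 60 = (u - 5)*(u^2 + u - 12) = (u - 5)*(u - 3)*(u + 4)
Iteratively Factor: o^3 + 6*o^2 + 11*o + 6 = (o + 1)*(o^2 + 5*o + 6) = (o + 1)*(o + 3)*(o + 2)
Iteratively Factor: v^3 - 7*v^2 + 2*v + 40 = (v - 4)*(v^2 - 3*v - 10) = (v - 5)*(v - 4)*(v + 2)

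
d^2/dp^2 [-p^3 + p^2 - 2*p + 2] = 2 - 6*p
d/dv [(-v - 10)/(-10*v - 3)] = -97/(10*v + 3)^2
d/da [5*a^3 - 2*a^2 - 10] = a*(15*a - 4)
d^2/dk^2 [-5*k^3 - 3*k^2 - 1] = -30*k - 6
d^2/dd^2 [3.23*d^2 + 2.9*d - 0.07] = 6.46000000000000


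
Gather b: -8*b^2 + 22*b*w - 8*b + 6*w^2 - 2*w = -8*b^2 + b*(22*w - 8) + 6*w^2 - 2*w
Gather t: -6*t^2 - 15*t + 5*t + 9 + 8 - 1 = -6*t^2 - 10*t + 16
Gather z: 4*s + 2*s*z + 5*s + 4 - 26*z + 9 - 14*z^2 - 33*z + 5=9*s - 14*z^2 + z*(2*s - 59) + 18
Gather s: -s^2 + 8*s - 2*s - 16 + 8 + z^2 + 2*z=-s^2 + 6*s + z^2 + 2*z - 8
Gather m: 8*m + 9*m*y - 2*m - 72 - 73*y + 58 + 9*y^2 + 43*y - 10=m*(9*y + 6) + 9*y^2 - 30*y - 24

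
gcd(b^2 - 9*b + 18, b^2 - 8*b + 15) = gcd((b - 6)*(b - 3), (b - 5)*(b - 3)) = b - 3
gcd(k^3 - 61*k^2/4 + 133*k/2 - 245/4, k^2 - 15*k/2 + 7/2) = k - 7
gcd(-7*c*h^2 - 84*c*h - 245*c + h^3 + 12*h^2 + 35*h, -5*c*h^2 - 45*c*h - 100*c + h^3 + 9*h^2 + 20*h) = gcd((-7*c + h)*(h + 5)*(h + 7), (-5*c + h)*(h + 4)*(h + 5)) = h + 5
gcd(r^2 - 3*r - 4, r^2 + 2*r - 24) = r - 4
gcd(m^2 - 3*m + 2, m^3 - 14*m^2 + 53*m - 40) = m - 1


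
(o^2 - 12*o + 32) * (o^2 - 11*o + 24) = o^4 - 23*o^3 + 188*o^2 - 640*o + 768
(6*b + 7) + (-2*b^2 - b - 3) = -2*b^2 + 5*b + 4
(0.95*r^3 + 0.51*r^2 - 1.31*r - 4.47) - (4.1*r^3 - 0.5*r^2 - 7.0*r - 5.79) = -3.15*r^3 + 1.01*r^2 + 5.69*r + 1.32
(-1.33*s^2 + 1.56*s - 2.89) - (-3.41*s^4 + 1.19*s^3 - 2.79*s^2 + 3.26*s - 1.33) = 3.41*s^4 - 1.19*s^3 + 1.46*s^2 - 1.7*s - 1.56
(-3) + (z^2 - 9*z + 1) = z^2 - 9*z - 2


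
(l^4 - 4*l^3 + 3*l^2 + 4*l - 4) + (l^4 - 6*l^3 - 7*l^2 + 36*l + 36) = 2*l^4 - 10*l^3 - 4*l^2 + 40*l + 32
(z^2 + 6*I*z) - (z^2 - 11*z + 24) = 11*z + 6*I*z - 24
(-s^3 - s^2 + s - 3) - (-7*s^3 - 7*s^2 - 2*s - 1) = 6*s^3 + 6*s^2 + 3*s - 2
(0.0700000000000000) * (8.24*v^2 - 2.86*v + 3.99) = 0.5768*v^2 - 0.2002*v + 0.2793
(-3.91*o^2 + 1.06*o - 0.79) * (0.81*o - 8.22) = -3.1671*o^3 + 32.9988*o^2 - 9.3531*o + 6.4938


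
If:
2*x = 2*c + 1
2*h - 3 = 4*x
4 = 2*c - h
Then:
No Solution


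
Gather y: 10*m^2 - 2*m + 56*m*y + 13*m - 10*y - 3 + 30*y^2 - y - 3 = 10*m^2 + 11*m + 30*y^2 + y*(56*m - 11) - 6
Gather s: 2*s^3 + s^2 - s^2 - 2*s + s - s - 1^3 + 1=2*s^3 - 2*s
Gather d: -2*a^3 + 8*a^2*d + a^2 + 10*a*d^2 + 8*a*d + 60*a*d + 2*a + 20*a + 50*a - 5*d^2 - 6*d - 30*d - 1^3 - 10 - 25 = -2*a^3 + a^2 + 72*a + d^2*(10*a - 5) + d*(8*a^2 + 68*a - 36) - 36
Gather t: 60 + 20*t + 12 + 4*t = 24*t + 72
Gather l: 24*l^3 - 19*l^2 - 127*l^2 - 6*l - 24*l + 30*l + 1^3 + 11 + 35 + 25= 24*l^3 - 146*l^2 + 72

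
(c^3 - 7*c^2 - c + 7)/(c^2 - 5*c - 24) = (-c^3 + 7*c^2 + c - 7)/(-c^2 + 5*c + 24)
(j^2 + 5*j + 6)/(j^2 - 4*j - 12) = (j + 3)/(j - 6)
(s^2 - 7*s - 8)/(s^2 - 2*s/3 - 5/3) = 3*(s - 8)/(3*s - 5)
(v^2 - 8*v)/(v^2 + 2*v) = (v - 8)/(v + 2)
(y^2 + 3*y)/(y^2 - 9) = y/(y - 3)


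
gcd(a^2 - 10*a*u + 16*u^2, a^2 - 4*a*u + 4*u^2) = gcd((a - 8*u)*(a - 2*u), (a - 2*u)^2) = -a + 2*u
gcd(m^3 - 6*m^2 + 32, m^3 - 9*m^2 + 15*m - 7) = 1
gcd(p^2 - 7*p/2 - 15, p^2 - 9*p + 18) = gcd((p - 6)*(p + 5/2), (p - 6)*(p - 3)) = p - 6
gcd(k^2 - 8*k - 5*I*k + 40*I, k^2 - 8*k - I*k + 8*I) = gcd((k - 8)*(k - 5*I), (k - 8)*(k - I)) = k - 8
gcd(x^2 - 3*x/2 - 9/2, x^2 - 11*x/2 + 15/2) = x - 3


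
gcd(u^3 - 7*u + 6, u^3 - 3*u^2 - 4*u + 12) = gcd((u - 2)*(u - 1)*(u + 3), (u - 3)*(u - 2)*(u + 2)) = u - 2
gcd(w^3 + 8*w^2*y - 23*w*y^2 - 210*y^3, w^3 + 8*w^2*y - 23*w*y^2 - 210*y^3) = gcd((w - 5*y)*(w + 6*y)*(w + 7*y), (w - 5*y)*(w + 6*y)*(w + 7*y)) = -w^3 - 8*w^2*y + 23*w*y^2 + 210*y^3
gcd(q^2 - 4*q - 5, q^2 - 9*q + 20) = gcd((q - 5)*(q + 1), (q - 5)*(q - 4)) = q - 5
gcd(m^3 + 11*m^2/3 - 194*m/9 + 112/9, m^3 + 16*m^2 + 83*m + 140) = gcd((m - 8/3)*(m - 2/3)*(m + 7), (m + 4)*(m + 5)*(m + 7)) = m + 7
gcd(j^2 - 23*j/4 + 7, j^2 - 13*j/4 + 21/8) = j - 7/4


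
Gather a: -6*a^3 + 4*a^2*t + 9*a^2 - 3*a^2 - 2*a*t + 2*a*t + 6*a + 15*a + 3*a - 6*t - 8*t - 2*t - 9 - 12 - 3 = -6*a^3 + a^2*(4*t + 6) + 24*a - 16*t - 24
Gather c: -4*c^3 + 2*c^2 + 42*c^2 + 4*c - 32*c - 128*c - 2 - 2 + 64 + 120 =-4*c^3 + 44*c^2 - 156*c + 180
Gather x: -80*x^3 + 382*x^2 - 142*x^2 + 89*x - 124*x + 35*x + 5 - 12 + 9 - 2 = -80*x^3 + 240*x^2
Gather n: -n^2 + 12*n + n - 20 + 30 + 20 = -n^2 + 13*n + 30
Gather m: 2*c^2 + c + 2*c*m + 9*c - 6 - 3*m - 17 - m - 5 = 2*c^2 + 10*c + m*(2*c - 4) - 28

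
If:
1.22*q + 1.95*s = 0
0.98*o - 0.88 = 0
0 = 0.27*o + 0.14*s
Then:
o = 0.90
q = 2.77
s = -1.73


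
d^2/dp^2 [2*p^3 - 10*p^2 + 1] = 12*p - 20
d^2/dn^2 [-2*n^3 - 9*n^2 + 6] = -12*n - 18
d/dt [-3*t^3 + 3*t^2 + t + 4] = -9*t^2 + 6*t + 1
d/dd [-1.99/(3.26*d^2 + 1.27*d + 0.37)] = (12.9748*d + 2.5273)/(3.26*d^2 + 1.27*d + 0.37)^2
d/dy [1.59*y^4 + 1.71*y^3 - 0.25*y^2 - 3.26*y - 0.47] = 6.36*y^3 + 5.13*y^2 - 0.5*y - 3.26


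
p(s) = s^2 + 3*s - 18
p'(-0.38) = 2.24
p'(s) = 2*s + 3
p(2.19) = -6.63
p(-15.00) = 162.00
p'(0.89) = 4.78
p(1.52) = -11.13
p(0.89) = -14.54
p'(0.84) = 4.68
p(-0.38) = -19.00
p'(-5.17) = -7.34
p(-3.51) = -16.21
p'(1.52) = 6.04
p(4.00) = 10.00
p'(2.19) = 7.38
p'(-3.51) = -4.02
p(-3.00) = -18.00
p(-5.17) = -6.78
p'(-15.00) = -27.00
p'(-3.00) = -3.00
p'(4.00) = 11.00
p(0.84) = -14.77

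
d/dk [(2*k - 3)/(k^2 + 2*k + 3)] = 2*(-k^2 + 3*k + 6)/(k^4 + 4*k^3 + 10*k^2 + 12*k + 9)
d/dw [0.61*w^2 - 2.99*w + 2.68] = 1.22*w - 2.99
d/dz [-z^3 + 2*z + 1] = 2 - 3*z^2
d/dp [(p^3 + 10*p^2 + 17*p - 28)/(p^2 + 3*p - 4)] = 1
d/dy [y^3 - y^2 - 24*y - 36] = 3*y^2 - 2*y - 24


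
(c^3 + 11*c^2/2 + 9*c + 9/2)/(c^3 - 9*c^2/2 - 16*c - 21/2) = (c + 3)/(c - 7)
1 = 1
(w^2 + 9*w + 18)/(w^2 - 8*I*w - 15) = (w^2 + 9*w + 18)/(w^2 - 8*I*w - 15)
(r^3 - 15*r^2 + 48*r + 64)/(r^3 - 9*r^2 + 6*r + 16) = (r - 8)/(r - 2)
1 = 1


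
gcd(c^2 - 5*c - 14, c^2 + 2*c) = c + 2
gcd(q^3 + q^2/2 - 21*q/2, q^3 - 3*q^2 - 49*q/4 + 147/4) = q^2 + q/2 - 21/2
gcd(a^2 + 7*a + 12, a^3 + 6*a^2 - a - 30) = a + 3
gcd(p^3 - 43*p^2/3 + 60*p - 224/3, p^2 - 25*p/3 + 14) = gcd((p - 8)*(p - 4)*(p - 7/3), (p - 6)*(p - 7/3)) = p - 7/3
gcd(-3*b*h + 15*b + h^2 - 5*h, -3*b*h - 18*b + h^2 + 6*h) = 3*b - h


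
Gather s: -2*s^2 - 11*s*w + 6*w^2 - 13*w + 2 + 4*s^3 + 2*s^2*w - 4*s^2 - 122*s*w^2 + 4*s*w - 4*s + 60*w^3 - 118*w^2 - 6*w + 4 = 4*s^3 + s^2*(2*w - 6) + s*(-122*w^2 - 7*w - 4) + 60*w^3 - 112*w^2 - 19*w + 6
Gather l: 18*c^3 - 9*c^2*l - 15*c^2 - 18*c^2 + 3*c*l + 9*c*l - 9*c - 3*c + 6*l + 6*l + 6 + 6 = 18*c^3 - 33*c^2 - 12*c + l*(-9*c^2 + 12*c + 12) + 12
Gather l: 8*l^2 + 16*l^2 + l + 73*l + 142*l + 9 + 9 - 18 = 24*l^2 + 216*l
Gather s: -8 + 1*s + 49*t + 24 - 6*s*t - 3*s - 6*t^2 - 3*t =s*(-6*t - 2) - 6*t^2 + 46*t + 16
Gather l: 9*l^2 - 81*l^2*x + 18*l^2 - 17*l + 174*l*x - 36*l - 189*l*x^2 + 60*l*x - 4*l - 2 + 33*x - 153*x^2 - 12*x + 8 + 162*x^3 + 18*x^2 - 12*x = l^2*(27 - 81*x) + l*(-189*x^2 + 234*x - 57) + 162*x^3 - 135*x^2 + 9*x + 6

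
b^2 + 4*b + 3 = (b + 1)*(b + 3)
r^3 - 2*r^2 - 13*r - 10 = (r - 5)*(r + 1)*(r + 2)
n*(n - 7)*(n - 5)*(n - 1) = n^4 - 13*n^3 + 47*n^2 - 35*n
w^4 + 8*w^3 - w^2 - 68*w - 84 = (w - 3)*(w + 2)^2*(w + 7)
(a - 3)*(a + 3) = a^2 - 9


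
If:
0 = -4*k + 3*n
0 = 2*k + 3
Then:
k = -3/2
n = -2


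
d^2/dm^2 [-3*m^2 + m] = -6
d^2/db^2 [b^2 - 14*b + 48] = 2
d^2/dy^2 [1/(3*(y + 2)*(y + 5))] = 2*((y + 2)^2 + (y + 2)*(y + 5) + (y + 5)^2)/(3*(y + 2)^3*(y + 5)^3)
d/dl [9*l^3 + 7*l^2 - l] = 27*l^2 + 14*l - 1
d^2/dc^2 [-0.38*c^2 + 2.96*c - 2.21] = -0.760000000000000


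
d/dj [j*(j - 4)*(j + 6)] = 3*j^2 + 4*j - 24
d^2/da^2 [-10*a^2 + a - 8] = -20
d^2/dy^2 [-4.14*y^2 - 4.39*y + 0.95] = -8.28000000000000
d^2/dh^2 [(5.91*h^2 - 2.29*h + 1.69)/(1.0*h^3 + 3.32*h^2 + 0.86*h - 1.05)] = (11.82*h^6 - 13.7399999999998*h^5 - 55.8324*h^4 + 96.357544*h^3 + 215.247096*h^2 - 8.298912*h + 23.178338)/(1.0*h^9 + 9.96*h^8 + 35.6472*h^7 + 50.575568*h^6 + 9.740592*h^5 - 32.772144*h^4 - 14.044204*h^3 + 8.65116*h^2 + 2.84445*h - 1.157625)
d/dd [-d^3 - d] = -3*d^2 - 1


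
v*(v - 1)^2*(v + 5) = v^4 + 3*v^3 - 9*v^2 + 5*v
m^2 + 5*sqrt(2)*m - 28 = (m - 2*sqrt(2))*(m + 7*sqrt(2))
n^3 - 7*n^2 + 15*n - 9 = (n - 3)^2*(n - 1)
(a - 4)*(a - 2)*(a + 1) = a^3 - 5*a^2 + 2*a + 8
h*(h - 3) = h^2 - 3*h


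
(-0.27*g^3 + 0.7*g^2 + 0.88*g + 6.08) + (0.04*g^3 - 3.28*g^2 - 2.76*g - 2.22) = -0.23*g^3 - 2.58*g^2 - 1.88*g + 3.86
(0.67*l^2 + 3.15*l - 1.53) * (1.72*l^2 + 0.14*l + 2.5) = 1.1524*l^4 + 5.5118*l^3 - 0.5156*l^2 + 7.6608*l - 3.825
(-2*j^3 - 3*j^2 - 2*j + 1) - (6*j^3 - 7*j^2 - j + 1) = -8*j^3 + 4*j^2 - j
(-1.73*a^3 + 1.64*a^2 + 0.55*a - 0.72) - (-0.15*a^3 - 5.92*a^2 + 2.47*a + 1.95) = -1.58*a^3 + 7.56*a^2 - 1.92*a - 2.67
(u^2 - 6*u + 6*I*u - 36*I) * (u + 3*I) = u^3 - 6*u^2 + 9*I*u^2 - 18*u - 54*I*u + 108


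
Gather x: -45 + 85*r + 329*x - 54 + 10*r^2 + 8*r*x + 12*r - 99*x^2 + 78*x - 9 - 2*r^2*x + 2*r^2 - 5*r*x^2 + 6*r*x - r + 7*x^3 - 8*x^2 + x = 12*r^2 + 96*r + 7*x^3 + x^2*(-5*r - 107) + x*(-2*r^2 + 14*r + 408) - 108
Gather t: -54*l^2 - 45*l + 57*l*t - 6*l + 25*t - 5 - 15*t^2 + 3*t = -54*l^2 - 51*l - 15*t^2 + t*(57*l + 28) - 5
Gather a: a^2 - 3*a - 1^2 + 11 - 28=a^2 - 3*a - 18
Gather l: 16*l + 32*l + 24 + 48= 48*l + 72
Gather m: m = m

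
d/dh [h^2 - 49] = 2*h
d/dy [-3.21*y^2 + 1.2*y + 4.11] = 1.2 - 6.42*y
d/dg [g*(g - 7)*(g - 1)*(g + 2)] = 4*g^3 - 18*g^2 - 18*g + 14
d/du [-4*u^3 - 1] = -12*u^2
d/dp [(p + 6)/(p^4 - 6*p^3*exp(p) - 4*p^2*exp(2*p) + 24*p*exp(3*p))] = (p*(p^3 - 6*p^2*exp(p) - 4*p*exp(2*p) + 24*exp(3*p)) + 2*(p + 6)*(3*p^3*exp(p) - 2*p^3 + 4*p^2*exp(2*p) + 9*p^2*exp(p) - 36*p*exp(3*p) + 4*p*exp(2*p) - 12*exp(3*p)))/(p^2*(p^3 - 6*p^2*exp(p) - 4*p*exp(2*p) + 24*exp(3*p))^2)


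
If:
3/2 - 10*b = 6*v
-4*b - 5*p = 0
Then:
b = 3/20 - 3*v/5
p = 12*v/25 - 3/25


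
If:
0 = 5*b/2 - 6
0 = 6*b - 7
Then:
No Solution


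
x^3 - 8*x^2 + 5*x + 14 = (x - 7)*(x - 2)*(x + 1)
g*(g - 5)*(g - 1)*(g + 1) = g^4 - 5*g^3 - g^2 + 5*g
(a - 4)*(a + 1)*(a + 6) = a^3 + 3*a^2 - 22*a - 24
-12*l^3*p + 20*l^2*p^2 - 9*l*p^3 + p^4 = p*(-6*l + p)*(-2*l + p)*(-l + p)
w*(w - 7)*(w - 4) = w^3 - 11*w^2 + 28*w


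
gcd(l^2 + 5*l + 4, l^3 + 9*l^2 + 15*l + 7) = l + 1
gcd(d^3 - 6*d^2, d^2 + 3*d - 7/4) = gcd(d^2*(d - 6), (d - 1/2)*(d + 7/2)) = 1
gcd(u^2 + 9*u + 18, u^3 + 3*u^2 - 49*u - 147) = u + 3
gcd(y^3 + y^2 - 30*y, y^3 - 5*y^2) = y^2 - 5*y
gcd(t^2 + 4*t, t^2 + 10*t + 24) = t + 4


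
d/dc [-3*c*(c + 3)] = -6*c - 9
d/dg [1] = 0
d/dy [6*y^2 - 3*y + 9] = 12*y - 3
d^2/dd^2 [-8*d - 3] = 0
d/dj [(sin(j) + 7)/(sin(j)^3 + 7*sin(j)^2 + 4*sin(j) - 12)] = -2*(sin(j)^3 + 14*sin(j)^2 + 49*sin(j) + 20)*cos(j)/(sin(j)^3 + 7*sin(j)^2 + 4*sin(j) - 12)^2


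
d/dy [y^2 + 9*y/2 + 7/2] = 2*y + 9/2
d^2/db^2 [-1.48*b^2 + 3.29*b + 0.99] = -2.96000000000000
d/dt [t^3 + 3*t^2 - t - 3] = 3*t^2 + 6*t - 1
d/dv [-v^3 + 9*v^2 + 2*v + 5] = -3*v^2 + 18*v + 2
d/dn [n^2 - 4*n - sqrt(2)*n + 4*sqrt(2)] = 2*n - 4 - sqrt(2)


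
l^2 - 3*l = l*(l - 3)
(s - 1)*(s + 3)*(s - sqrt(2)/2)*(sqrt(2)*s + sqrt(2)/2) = sqrt(2)*s^4 - s^3 + 5*sqrt(2)*s^3/2 - 2*sqrt(2)*s^2 - 5*s^2/2 - 3*sqrt(2)*s/2 + 2*s + 3/2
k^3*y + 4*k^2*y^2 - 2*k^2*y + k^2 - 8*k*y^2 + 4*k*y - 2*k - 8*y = (k - 2)*(k + 4*y)*(k*y + 1)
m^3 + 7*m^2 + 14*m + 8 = (m + 1)*(m + 2)*(m + 4)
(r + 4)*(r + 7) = r^2 + 11*r + 28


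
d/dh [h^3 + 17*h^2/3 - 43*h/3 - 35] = 3*h^2 + 34*h/3 - 43/3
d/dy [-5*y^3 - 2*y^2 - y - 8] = -15*y^2 - 4*y - 1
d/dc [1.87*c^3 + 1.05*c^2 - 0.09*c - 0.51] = 5.61*c^2 + 2.1*c - 0.09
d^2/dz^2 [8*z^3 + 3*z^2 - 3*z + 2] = 48*z + 6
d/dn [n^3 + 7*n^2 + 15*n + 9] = 3*n^2 + 14*n + 15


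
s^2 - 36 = (s - 6)*(s + 6)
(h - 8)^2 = h^2 - 16*h + 64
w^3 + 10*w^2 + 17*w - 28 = (w - 1)*(w + 4)*(w + 7)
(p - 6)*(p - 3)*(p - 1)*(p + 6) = p^4 - 4*p^3 - 33*p^2 + 144*p - 108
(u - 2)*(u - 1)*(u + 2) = u^3 - u^2 - 4*u + 4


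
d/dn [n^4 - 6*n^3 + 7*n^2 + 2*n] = 4*n^3 - 18*n^2 + 14*n + 2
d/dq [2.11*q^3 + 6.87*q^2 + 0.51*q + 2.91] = 6.33*q^2 + 13.74*q + 0.51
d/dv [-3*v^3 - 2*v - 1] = -9*v^2 - 2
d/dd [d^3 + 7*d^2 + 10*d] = 3*d^2 + 14*d + 10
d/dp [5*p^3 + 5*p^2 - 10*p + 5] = 15*p^2 + 10*p - 10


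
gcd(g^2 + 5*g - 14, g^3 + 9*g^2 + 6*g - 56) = g^2 + 5*g - 14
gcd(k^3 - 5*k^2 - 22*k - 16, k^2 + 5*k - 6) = 1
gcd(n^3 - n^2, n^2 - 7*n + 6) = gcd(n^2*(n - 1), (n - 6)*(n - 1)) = n - 1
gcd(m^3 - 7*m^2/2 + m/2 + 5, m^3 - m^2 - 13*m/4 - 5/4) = m^2 - 3*m/2 - 5/2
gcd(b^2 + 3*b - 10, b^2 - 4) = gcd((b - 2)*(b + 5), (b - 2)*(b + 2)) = b - 2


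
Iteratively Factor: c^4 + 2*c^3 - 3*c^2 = (c)*(c^3 + 2*c^2 - 3*c) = c^2*(c^2 + 2*c - 3) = c^2*(c + 3)*(c - 1)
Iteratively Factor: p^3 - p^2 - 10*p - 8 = (p + 1)*(p^2 - 2*p - 8) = (p - 4)*(p + 1)*(p + 2)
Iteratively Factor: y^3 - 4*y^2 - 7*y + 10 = (y - 1)*(y^2 - 3*y - 10) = (y - 1)*(y + 2)*(y - 5)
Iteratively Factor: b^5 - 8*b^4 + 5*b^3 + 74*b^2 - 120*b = (b - 4)*(b^4 - 4*b^3 - 11*b^2 + 30*b) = (b - 4)*(b + 3)*(b^3 - 7*b^2 + 10*b) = b*(b - 4)*(b + 3)*(b^2 - 7*b + 10) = b*(b - 4)*(b - 2)*(b + 3)*(b - 5)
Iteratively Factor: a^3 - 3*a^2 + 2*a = (a)*(a^2 - 3*a + 2) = a*(a - 2)*(a - 1)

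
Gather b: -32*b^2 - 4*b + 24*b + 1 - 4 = -32*b^2 + 20*b - 3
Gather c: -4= -4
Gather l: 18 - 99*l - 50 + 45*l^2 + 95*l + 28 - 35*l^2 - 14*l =10*l^2 - 18*l - 4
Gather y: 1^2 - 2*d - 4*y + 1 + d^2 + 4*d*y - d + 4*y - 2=d^2 + 4*d*y - 3*d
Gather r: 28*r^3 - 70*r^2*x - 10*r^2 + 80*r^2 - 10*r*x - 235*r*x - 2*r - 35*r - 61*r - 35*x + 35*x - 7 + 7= 28*r^3 + r^2*(70 - 70*x) + r*(-245*x - 98)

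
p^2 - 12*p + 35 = (p - 7)*(p - 5)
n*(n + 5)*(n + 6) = n^3 + 11*n^2 + 30*n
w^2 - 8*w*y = w*(w - 8*y)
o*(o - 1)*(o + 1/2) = o^3 - o^2/2 - o/2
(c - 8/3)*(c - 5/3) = c^2 - 13*c/3 + 40/9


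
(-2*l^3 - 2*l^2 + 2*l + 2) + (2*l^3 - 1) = -2*l^2 + 2*l + 1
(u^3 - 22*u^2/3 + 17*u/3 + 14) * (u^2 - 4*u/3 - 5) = u^5 - 26*u^4/3 + 94*u^3/9 + 388*u^2/9 - 47*u - 70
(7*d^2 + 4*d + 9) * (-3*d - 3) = -21*d^3 - 33*d^2 - 39*d - 27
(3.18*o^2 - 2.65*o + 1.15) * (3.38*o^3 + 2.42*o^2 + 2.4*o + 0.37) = 10.7484*o^5 - 1.2614*o^4 + 5.106*o^3 - 2.4004*o^2 + 1.7795*o + 0.4255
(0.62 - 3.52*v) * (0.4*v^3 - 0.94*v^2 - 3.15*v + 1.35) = -1.408*v^4 + 3.5568*v^3 + 10.5052*v^2 - 6.705*v + 0.837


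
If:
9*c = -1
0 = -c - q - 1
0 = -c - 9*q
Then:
No Solution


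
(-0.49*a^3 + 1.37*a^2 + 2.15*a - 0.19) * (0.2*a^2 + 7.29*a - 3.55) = -0.098*a^5 - 3.2981*a^4 + 12.1568*a^3 + 10.772*a^2 - 9.0176*a + 0.6745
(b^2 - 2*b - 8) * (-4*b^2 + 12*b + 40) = -4*b^4 + 20*b^3 + 48*b^2 - 176*b - 320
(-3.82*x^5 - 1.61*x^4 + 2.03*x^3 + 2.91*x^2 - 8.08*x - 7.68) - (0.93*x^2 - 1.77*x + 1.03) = -3.82*x^5 - 1.61*x^4 + 2.03*x^3 + 1.98*x^2 - 6.31*x - 8.71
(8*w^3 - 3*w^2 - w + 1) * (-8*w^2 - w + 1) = -64*w^5 + 16*w^4 + 19*w^3 - 10*w^2 - 2*w + 1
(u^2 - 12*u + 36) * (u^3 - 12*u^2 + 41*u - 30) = u^5 - 24*u^4 + 221*u^3 - 954*u^2 + 1836*u - 1080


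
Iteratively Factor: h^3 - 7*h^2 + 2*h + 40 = (h - 4)*(h^2 - 3*h - 10) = (h - 5)*(h - 4)*(h + 2)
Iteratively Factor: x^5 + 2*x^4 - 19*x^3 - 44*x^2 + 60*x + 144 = (x + 2)*(x^4 - 19*x^2 - 6*x + 72) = (x - 2)*(x + 2)*(x^3 + 2*x^2 - 15*x - 36) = (x - 2)*(x + 2)*(x + 3)*(x^2 - x - 12) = (x - 2)*(x + 2)*(x + 3)^2*(x - 4)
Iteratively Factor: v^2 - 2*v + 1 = (v - 1)*(v - 1)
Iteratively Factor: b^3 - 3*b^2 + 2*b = (b - 1)*(b^2 - 2*b) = b*(b - 1)*(b - 2)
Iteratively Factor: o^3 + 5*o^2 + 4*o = (o + 1)*(o^2 + 4*o) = o*(o + 1)*(o + 4)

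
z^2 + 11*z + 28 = (z + 4)*(z + 7)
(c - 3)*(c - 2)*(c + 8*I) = c^3 - 5*c^2 + 8*I*c^2 + 6*c - 40*I*c + 48*I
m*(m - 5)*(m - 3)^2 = m^4 - 11*m^3 + 39*m^2 - 45*m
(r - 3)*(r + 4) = r^2 + r - 12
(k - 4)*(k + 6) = k^2 + 2*k - 24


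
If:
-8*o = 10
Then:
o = -5/4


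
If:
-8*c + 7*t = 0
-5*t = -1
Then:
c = 7/40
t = 1/5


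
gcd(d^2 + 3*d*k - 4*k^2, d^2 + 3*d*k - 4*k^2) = d^2 + 3*d*k - 4*k^2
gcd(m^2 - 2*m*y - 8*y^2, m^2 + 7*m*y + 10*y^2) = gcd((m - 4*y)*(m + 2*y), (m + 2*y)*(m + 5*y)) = m + 2*y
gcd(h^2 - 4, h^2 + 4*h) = 1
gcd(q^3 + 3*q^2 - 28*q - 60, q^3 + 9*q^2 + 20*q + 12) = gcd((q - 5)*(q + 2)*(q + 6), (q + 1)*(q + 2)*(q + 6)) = q^2 + 8*q + 12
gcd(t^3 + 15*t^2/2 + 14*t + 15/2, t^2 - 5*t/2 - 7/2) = t + 1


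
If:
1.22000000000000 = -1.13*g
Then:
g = -1.08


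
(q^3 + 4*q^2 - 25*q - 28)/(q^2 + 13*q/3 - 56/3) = 3*(q^2 - 3*q - 4)/(3*q - 8)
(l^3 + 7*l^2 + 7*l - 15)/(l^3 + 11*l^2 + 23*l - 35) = (l + 3)/(l + 7)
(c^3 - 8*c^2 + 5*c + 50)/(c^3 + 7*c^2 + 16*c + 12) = (c^2 - 10*c + 25)/(c^2 + 5*c + 6)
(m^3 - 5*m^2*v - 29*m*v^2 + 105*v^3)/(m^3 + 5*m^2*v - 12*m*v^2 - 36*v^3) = (m^2 - 2*m*v - 35*v^2)/(m^2 + 8*m*v + 12*v^2)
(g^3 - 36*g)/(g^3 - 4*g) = (g^2 - 36)/(g^2 - 4)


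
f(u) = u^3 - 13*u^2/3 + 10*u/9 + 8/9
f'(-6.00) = 161.11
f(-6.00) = -377.78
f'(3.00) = 2.11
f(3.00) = -7.78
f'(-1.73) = 25.08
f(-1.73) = -19.18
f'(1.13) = -4.85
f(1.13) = -1.95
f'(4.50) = 22.86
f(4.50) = 9.26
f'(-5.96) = 159.33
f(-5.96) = -371.37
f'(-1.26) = 16.79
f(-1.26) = -9.39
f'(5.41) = 42.03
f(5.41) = 38.41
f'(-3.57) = 70.29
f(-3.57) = -103.80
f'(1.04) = -4.66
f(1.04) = -1.52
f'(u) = 3*u^2 - 26*u/3 + 10/9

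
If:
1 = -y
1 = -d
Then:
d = -1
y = -1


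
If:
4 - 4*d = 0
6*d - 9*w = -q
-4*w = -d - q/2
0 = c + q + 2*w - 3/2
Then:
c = -73/2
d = 1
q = 30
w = 4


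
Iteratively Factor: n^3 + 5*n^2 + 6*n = (n)*(n^2 + 5*n + 6) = n*(n + 2)*(n + 3)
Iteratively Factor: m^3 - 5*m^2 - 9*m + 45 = (m - 5)*(m^2 - 9) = (m - 5)*(m - 3)*(m + 3)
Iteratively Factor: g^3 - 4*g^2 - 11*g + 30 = (g - 2)*(g^2 - 2*g - 15) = (g - 5)*(g - 2)*(g + 3)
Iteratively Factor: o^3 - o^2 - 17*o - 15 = (o + 3)*(o^2 - 4*o - 5) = (o - 5)*(o + 3)*(o + 1)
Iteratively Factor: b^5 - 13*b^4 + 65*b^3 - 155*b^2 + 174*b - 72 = (b - 3)*(b^4 - 10*b^3 + 35*b^2 - 50*b + 24) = (b - 3)*(b - 1)*(b^3 - 9*b^2 + 26*b - 24) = (b - 3)^2*(b - 1)*(b^2 - 6*b + 8) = (b - 3)^2*(b - 2)*(b - 1)*(b - 4)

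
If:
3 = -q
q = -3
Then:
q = -3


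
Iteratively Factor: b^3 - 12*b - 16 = (b - 4)*(b^2 + 4*b + 4) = (b - 4)*(b + 2)*(b + 2)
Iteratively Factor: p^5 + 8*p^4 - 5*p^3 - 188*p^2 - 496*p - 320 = (p + 4)*(p^4 + 4*p^3 - 21*p^2 - 104*p - 80) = (p + 4)^2*(p^3 - 21*p - 20) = (p + 1)*(p + 4)^2*(p^2 - p - 20) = (p + 1)*(p + 4)^3*(p - 5)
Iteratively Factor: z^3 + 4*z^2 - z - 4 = (z - 1)*(z^2 + 5*z + 4) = (z - 1)*(z + 4)*(z + 1)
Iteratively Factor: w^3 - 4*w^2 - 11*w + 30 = (w + 3)*(w^2 - 7*w + 10) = (w - 2)*(w + 3)*(w - 5)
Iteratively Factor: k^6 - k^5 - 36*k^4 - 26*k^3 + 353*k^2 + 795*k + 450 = (k - 5)*(k^5 + 4*k^4 - 16*k^3 - 106*k^2 - 177*k - 90) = (k - 5)*(k + 1)*(k^4 + 3*k^3 - 19*k^2 - 87*k - 90) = (k - 5)*(k + 1)*(k + 3)*(k^3 - 19*k - 30) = (k - 5)*(k + 1)*(k + 2)*(k + 3)*(k^2 - 2*k - 15) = (k - 5)*(k + 1)*(k + 2)*(k + 3)^2*(k - 5)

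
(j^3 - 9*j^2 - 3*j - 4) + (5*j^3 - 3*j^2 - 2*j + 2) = 6*j^3 - 12*j^2 - 5*j - 2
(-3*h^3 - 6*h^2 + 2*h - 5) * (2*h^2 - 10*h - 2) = -6*h^5 + 18*h^4 + 70*h^3 - 18*h^2 + 46*h + 10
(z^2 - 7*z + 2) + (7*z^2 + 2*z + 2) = 8*z^2 - 5*z + 4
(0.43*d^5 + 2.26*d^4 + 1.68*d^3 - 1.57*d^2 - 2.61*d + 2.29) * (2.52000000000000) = 1.0836*d^5 + 5.6952*d^4 + 4.2336*d^3 - 3.9564*d^2 - 6.5772*d + 5.7708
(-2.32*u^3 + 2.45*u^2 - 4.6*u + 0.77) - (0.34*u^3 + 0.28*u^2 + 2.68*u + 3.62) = -2.66*u^3 + 2.17*u^2 - 7.28*u - 2.85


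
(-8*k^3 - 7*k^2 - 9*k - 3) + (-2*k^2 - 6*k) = -8*k^3 - 9*k^2 - 15*k - 3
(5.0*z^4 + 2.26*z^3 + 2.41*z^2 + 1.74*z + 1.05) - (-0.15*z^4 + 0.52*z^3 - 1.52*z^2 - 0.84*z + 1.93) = 5.15*z^4 + 1.74*z^3 + 3.93*z^2 + 2.58*z - 0.88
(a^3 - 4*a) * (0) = 0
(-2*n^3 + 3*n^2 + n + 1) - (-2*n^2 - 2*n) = -2*n^3 + 5*n^2 + 3*n + 1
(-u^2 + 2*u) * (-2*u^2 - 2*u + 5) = 2*u^4 - 2*u^3 - 9*u^2 + 10*u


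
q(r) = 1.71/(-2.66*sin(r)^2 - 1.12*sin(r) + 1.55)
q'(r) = 1.71*(5.32*sin(r)*cos(r) + 1.12*cos(r))/(-2.66*sin(r)^2 - 1.12*sin(r) + 1.55)^2 = (9.0972*sin(r) + 1.9152)*cos(r)/(2.66*sin(r)^2 + 1.12*sin(r) - 1.55)^2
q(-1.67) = 55.91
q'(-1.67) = 755.64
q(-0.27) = 1.03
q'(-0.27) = -0.18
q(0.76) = -3.53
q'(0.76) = 25.31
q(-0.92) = 2.26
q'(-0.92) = -5.62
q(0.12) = 1.24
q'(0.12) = 1.57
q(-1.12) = 4.24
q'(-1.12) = -16.83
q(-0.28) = 1.03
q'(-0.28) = -0.21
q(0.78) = -3.09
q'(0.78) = 19.30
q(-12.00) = 9.33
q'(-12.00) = 170.89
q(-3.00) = 1.03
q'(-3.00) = -0.23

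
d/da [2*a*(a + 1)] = 4*a + 2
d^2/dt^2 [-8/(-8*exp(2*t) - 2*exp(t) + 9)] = 16*(4*(8*exp(t) + 1)^2*exp(t) - (16*exp(t) + 1)*(8*exp(2*t) + 2*exp(t) - 9))*exp(t)/(8*exp(2*t) + 2*exp(t) - 9)^3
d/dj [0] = 0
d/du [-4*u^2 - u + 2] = -8*u - 1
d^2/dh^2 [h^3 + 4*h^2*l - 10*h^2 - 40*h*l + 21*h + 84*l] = 6*h + 8*l - 20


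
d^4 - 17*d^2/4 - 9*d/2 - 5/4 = (d - 5/2)*(d + 1/2)*(d + 1)^2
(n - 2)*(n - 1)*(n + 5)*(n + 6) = n^4 + 8*n^3 - n^2 - 68*n + 60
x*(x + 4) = x^2 + 4*x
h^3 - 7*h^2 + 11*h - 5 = (h - 5)*(h - 1)^2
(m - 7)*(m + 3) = m^2 - 4*m - 21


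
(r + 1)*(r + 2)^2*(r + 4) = r^4 + 9*r^3 + 28*r^2 + 36*r + 16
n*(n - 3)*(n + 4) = n^3 + n^2 - 12*n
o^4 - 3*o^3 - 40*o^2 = o^2*(o - 8)*(o + 5)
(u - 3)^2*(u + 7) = u^3 + u^2 - 33*u + 63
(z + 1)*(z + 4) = z^2 + 5*z + 4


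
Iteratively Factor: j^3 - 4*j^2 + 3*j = (j)*(j^2 - 4*j + 3) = j*(j - 3)*(j - 1)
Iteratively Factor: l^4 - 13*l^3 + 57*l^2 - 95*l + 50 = (l - 5)*(l^3 - 8*l^2 + 17*l - 10) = (l - 5)*(l - 2)*(l^2 - 6*l + 5) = (l - 5)^2*(l - 2)*(l - 1)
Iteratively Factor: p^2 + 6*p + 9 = (p + 3)*(p + 3)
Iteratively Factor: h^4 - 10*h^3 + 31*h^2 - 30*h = (h - 5)*(h^3 - 5*h^2 + 6*h) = h*(h - 5)*(h^2 - 5*h + 6) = h*(h - 5)*(h - 2)*(h - 3)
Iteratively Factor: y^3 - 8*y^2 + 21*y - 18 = (y - 3)*(y^2 - 5*y + 6) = (y - 3)*(y - 2)*(y - 3)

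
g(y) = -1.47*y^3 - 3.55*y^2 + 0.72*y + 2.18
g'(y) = -4.41*y^2 - 7.1*y + 0.72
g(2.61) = -46.26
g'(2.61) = -47.85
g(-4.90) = 86.36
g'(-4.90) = -70.37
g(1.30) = -6.11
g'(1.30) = -15.96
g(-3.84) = 30.30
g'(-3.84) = -37.04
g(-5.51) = 136.34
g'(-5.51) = -94.05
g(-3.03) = 8.30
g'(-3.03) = -18.25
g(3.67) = -115.66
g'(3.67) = -84.73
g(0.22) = 2.15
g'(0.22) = -1.06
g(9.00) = -1350.52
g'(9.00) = -420.39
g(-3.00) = 7.76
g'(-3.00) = -17.67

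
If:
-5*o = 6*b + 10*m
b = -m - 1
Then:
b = 5*o/4 - 5/2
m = 3/2 - 5*o/4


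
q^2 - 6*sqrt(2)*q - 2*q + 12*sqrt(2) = (q - 2)*(q - 6*sqrt(2))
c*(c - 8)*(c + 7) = c^3 - c^2 - 56*c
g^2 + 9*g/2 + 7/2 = (g + 1)*(g + 7/2)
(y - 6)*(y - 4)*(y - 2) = y^3 - 12*y^2 + 44*y - 48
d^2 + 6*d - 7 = (d - 1)*(d + 7)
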